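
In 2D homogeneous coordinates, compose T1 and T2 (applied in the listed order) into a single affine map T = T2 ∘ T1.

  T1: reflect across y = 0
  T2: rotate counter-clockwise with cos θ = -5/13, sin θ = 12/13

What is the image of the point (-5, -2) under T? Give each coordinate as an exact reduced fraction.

T1 reflect across y = 0: (-5, -2) → (-5, 2)
T2 rotate counter-clockwise with cos θ = -5/13, sin θ = 12/13: (-5, 2) → (1/13, -70/13)

T(p) = (1/13, -70/13)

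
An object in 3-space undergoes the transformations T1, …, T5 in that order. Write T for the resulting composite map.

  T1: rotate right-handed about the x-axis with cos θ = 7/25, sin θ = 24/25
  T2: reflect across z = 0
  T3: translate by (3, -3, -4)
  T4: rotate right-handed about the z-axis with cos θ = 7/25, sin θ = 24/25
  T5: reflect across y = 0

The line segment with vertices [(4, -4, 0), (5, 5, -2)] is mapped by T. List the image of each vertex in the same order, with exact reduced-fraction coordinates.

T1 rotate right-handed about the x-axis with cos θ = 7/25, sin θ = 24/25: (4, -4, 0) → (4, -28/25, -96/25); (5, 5, -2) → (5, 83/25, 106/25)
T2 reflect across z = 0: (4, -28/25, -96/25) → (4, -28/25, 96/25); (5, 83/25, 106/25) → (5, 83/25, -106/25)
T3 translate by (3, -3, -4): (4, -28/25, 96/25) → (7, -103/25, -4/25); (5, 83/25, -106/25) → (8, 8/25, -206/25)
T4 rotate right-handed about the z-axis with cos θ = 7/25, sin θ = 24/25: (7, -103/25, -4/25) → (3697/625, 3479/625, -4/25); (8, 8/25, -206/25) → (1208/625, 4856/625, -206/25)
T5 reflect across y = 0: (3697/625, 3479/625, -4/25) → (3697/625, -3479/625, -4/25); (1208/625, 4856/625, -206/25) → (1208/625, -4856/625, -206/25)

image vertices: (3697/625, -3479/625, -4/25), (1208/625, -4856/625, -206/25)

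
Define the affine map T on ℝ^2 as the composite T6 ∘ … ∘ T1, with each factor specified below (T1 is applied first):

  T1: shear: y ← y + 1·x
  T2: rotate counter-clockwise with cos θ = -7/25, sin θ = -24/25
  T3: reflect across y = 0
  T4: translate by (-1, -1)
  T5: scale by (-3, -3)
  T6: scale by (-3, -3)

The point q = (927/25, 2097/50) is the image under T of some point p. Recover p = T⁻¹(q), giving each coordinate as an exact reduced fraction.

p = (4, 5/2)

T1 = [1 0 0; 1 1 0; 0 0 1]
T2·T1 = [17/25 24/25 0; -31/25 -7/25 0; 0 0 1]
T3·…·T1 = [17/25 24/25 0; 31/25 7/25 0; 0 0 1]
T4·…·T1 = [17/25 24/25 -1; 31/25 7/25 -1; 0 0 1]
T5·…·T1 = [-51/25 -72/25 3; -93/25 -21/25 3; 0 0 1]
T6·…·T1 = [153/25 216/25 -9; 279/25 63/25 -9; 0 0 1]
det M = -81; M⁻¹ = [-7/225 8/75 17/25; 31/225 -17/225 14/25; 0 0 1]
M⁻¹ · (927/25, 2097/50)ᵀ = (4, 5/2)ᵀ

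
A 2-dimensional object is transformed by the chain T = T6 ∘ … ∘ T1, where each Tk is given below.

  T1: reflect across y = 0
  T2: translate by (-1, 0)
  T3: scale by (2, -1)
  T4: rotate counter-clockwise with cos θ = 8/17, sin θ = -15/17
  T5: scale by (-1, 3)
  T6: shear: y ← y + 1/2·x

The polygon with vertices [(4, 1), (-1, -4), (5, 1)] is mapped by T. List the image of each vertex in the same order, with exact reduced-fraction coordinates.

T1 reflect across y = 0: (4, 1) → (4, -1); (-1, -4) → (-1, 4); (5, 1) → (5, -1)
T2 translate by (-1, 0): (4, -1) → (3, -1); (-1, 4) → (-2, 4); (5, -1) → (4, -1)
T3 scale by (2, -1): (3, -1) → (6, 1); (-2, 4) → (-4, -4); (4, -1) → (8, 1)
T4 rotate counter-clockwise with cos θ = 8/17, sin θ = -15/17: (6, 1) → (63/17, -82/17); (-4, -4) → (-92/17, 28/17); (8, 1) → (79/17, -112/17)
T5 scale by (-1, 3): (63/17, -82/17) → (-63/17, -246/17); (-92/17, 28/17) → (92/17, 84/17); (79/17, -112/17) → (-79/17, -336/17)
T6 shear: y ← y + 1/2·x: (-63/17, -246/17) → (-63/17, -555/34); (92/17, 84/17) → (92/17, 130/17); (-79/17, -336/17) → (-79/17, -751/34)

image vertices: (-63/17, -555/34), (92/17, 130/17), (-79/17, -751/34)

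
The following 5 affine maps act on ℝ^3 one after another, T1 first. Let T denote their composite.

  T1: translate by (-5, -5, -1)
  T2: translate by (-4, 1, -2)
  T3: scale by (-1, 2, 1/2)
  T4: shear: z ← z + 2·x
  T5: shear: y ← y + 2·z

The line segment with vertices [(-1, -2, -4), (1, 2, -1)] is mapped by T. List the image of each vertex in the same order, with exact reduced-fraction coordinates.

image vertices: (10, 21, 33/2), (8, 24, 14)

T1 translate by (-5, -5, -1): (-1, -2, -4) → (-6, -7, -5); (1, 2, -1) → (-4, -3, -2)
T2 translate by (-4, 1, -2): (-6, -7, -5) → (-10, -6, -7); (-4, -3, -2) → (-8, -2, -4)
T3 scale by (-1, 2, 1/2): (-10, -6, -7) → (10, -12, -7/2); (-8, -2, -4) → (8, -4, -2)
T4 shear: z ← z + 2·x: (10, -12, -7/2) → (10, -12, 33/2); (8, -4, -2) → (8, -4, 14)
T5 shear: y ← y + 2·z: (10, -12, 33/2) → (10, 21, 33/2); (8, -4, 14) → (8, 24, 14)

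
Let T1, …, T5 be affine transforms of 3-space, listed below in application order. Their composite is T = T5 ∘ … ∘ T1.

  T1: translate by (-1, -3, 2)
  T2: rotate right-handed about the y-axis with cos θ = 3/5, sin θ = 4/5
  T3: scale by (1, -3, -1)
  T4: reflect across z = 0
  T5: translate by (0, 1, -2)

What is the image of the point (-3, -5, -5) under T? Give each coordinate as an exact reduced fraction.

T(p) = (-24/5, 25, -3/5)

T1 translate by (-1, -3, 2): (-3, -5, -5) → (-4, -8, -3)
T2 rotate right-handed about the y-axis with cos θ = 3/5, sin θ = 4/5: (-4, -8, -3) → (-24/5, -8, 7/5)
T3 scale by (1, -3, -1): (-24/5, -8, 7/5) → (-24/5, 24, -7/5)
T4 reflect across z = 0: (-24/5, 24, -7/5) → (-24/5, 24, 7/5)
T5 translate by (0, 1, -2): (-24/5, 24, 7/5) → (-24/5, 25, -3/5)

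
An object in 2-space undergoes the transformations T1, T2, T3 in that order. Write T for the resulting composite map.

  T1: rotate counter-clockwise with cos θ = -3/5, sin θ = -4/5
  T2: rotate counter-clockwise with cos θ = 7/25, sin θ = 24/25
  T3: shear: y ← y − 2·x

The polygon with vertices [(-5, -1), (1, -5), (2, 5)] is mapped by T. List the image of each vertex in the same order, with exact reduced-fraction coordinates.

T1 rotate counter-clockwise with cos θ = -3/5, sin θ = -4/5: (-5, -1) → (11/5, 23/5); (1, -5) → (-23/5, 11/5); (2, 5) → (14/5, -23/5)
T2 rotate counter-clockwise with cos θ = 7/25, sin θ = 24/25: (11/5, 23/5) → (-19/5, 17/5); (-23/5, 11/5) → (-17/5, -19/5); (14/5, -23/5) → (26/5, 7/5)
T3 shear: y ← y − 2·x: (-19/5, 17/5) → (-19/5, 11); (-17/5, -19/5) → (-17/5, 3); (26/5, 7/5) → (26/5, -9)

image vertices: (-19/5, 11), (-17/5, 3), (26/5, -9)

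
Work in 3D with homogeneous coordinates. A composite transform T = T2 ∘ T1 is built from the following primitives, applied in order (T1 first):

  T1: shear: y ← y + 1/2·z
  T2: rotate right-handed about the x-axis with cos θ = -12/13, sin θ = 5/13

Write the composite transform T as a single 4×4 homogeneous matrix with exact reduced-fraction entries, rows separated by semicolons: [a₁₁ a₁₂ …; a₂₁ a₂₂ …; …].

T = [1 0 0 0; 0 -12/13 -11/13 0; 0 5/13 -19/26 0; 0 0 0 1]

T1 = [1 0 0 0; 0 1 1/2 0; 0 0 1 0; 0 0 0 1]
T2·T1 = [1 0 0 0; 0 -12/13 -11/13 0; 0 5/13 -19/26 0; 0 0 0 1]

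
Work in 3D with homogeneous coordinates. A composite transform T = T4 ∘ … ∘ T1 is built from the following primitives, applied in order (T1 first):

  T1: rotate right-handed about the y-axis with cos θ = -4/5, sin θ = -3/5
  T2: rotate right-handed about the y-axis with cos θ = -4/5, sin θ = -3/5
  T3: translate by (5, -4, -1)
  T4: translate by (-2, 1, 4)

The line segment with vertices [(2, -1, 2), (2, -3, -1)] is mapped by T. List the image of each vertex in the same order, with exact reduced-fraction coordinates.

image vertices: (137/25, -4, 41/25), (13/5, -6, 4/5)

T1 rotate right-handed about the y-axis with cos θ = -4/5, sin θ = -3/5: (2, -1, 2) → (-14/5, -1, -2/5); (2, -3, -1) → (-1, -3, 2)
T2 rotate right-handed about the y-axis with cos θ = -4/5, sin θ = -3/5: (-14/5, -1, -2/5) → (62/25, -1, -34/25); (-1, -3, 2) → (-2/5, -3, -11/5)
T3 translate by (5, -4, -1): (62/25, -1, -34/25) → (187/25, -5, -59/25); (-2/5, -3, -11/5) → (23/5, -7, -16/5)
T4 translate by (-2, 1, 4): (187/25, -5, -59/25) → (137/25, -4, 41/25); (23/5, -7, -16/5) → (13/5, -6, 4/5)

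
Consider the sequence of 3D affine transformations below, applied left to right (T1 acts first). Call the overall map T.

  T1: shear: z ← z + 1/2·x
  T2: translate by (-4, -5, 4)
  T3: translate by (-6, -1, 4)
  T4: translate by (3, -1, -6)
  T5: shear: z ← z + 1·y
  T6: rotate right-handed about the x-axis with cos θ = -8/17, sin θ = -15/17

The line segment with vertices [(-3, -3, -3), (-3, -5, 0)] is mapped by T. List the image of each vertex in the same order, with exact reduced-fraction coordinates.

image vertices: (-10, -215/34, 250/17), (-10, -9/2, 16)

T1 shear: z ← z + 1/2·x: (-3, -3, -3) → (-3, -3, -9/2); (-3, -5, 0) → (-3, -5, -3/2)
T2 translate by (-4, -5, 4): (-3, -3, -9/2) → (-7, -8, -1/2); (-3, -5, -3/2) → (-7, -10, 5/2)
T3 translate by (-6, -1, 4): (-7, -8, -1/2) → (-13, -9, 7/2); (-7, -10, 5/2) → (-13, -11, 13/2)
T4 translate by (3, -1, -6): (-13, -9, 7/2) → (-10, -10, -5/2); (-13, -11, 13/2) → (-10, -12, 1/2)
T5 shear: z ← z + 1·y: (-10, -10, -5/2) → (-10, -10, -25/2); (-10, -12, 1/2) → (-10, -12, -23/2)
T6 rotate right-handed about the x-axis with cos θ = -8/17, sin θ = -15/17: (-10, -10, -25/2) → (-10, -215/34, 250/17); (-10, -12, -23/2) → (-10, -9/2, 16)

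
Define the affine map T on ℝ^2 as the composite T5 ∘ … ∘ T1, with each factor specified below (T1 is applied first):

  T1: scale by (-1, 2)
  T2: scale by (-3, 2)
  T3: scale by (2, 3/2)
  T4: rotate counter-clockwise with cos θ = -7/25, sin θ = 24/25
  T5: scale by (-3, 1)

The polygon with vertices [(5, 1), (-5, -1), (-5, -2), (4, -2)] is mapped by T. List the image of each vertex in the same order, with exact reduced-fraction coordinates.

T1 scale by (-1, 2): (5, 1) → (-5, 2); (-5, -1) → (5, -2); (-5, -2) → (5, -4); (4, -2) → (-4, -4)
T2 scale by (-3, 2): (-5, 2) → (15, 4); (5, -2) → (-15, -4); (5, -4) → (-15, -8); (-4, -4) → (12, -8)
T3 scale by (2, 3/2): (15, 4) → (30, 6); (-15, -4) → (-30, -6); (-15, -8) → (-30, -12); (12, -8) → (24, -12)
T4 rotate counter-clockwise with cos θ = -7/25, sin θ = 24/25: (30, 6) → (-354/25, 678/25); (-30, -6) → (354/25, -678/25); (-30, -12) → (498/25, -636/25); (24, -12) → (24/5, 132/5)
T5 scale by (-3, 1): (-354/25, 678/25) → (1062/25, 678/25); (354/25, -678/25) → (-1062/25, -678/25); (498/25, -636/25) → (-1494/25, -636/25); (24/5, 132/5) → (-72/5, 132/5)

image vertices: (1062/25, 678/25), (-1062/25, -678/25), (-1494/25, -636/25), (-72/5, 132/5)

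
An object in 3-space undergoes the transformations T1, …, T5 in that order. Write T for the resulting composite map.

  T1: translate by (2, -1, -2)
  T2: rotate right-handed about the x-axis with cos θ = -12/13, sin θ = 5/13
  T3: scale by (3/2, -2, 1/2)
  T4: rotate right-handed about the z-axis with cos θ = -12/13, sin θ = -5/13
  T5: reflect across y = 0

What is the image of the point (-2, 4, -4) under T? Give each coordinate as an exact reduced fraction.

T1 translate by (2, -1, -2): (-2, 4, -4) → (0, 3, -6)
T2 rotate right-handed about the x-axis with cos θ = -12/13, sin θ = 5/13: (0, 3, -6) → (0, -6/13, 87/13)
T3 scale by (3/2, -2, 1/2): (0, -6/13, 87/13) → (0, 12/13, 87/26)
T4 rotate right-handed about the z-axis with cos θ = -12/13, sin θ = -5/13: (0, 12/13, 87/26) → (60/169, -144/169, 87/26)
T5 reflect across y = 0: (60/169, -144/169, 87/26) → (60/169, 144/169, 87/26)

T(p) = (60/169, 144/169, 87/26)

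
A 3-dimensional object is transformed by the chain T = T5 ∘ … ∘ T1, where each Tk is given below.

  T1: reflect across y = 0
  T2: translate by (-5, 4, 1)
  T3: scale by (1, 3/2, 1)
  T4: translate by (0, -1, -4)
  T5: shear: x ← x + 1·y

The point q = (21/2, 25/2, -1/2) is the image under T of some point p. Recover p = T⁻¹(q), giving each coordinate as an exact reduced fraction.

p = (3, -5, 5/2)

T1 = [1 0 0 0; 0 -1 0 0; 0 0 1 0; 0 0 0 1]
T2·T1 = [1 0 0 -5; 0 -1 0 4; 0 0 1 1; 0 0 0 1]
T3·…·T1 = [1 0 0 -5; 0 -3/2 0 6; 0 0 1 1; 0 0 0 1]
T4·…·T1 = [1 0 0 -5; 0 -3/2 0 5; 0 0 1 -3; 0 0 0 1]
T5·…·T1 = [1 -3/2 0 0; 0 -3/2 0 5; 0 0 1 -3; 0 0 0 1]
det M = -3/2; M⁻¹ = [1 -1 0 5; 0 -2/3 0 10/3; 0 0 1 3; 0 0 0 1]
M⁻¹ · (21/2, 25/2, -1/2)ᵀ = (3, -5, 5/2)ᵀ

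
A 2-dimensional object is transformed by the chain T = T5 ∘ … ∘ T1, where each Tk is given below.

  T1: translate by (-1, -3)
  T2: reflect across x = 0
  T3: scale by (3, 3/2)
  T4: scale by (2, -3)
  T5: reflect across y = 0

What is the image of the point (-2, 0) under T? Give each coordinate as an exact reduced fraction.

T(p) = (18, -27/2)

T1 translate by (-1, -3): (-2, 0) → (-3, -3)
T2 reflect across x = 0: (-3, -3) → (3, -3)
T3 scale by (3, 3/2): (3, -3) → (9, -9/2)
T4 scale by (2, -3): (9, -9/2) → (18, 27/2)
T5 reflect across y = 0: (18, 27/2) → (18, -27/2)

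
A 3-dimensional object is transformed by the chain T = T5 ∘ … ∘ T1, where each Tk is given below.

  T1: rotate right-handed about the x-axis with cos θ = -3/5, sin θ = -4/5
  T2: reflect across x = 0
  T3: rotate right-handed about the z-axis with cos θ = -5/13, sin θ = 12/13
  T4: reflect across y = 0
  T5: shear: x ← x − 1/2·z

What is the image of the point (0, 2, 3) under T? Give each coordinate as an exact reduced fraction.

T(p) = (77/130, 6/13, -17/5)

T1 rotate right-handed about the x-axis with cos θ = -3/5, sin θ = -4/5: (0, 2, 3) → (0, 6/5, -17/5)
T2 reflect across x = 0: (0, 6/5, -17/5) → (0, 6/5, -17/5)
T3 rotate right-handed about the z-axis with cos θ = -5/13, sin θ = 12/13: (0, 6/5, -17/5) → (-72/65, -6/13, -17/5)
T4 reflect across y = 0: (-72/65, -6/13, -17/5) → (-72/65, 6/13, -17/5)
T5 shear: x ← x − 1/2·z: (-72/65, 6/13, -17/5) → (77/130, 6/13, -17/5)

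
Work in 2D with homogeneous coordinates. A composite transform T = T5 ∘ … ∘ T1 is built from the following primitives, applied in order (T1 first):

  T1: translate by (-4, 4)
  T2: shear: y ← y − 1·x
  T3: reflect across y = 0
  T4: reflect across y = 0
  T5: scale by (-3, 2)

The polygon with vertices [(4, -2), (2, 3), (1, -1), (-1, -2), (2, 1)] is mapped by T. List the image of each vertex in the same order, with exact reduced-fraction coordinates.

image vertices: (0, 4), (6, 18), (9, 12), (15, 14), (6, 14)

T1 translate by (-4, 4): (4, -2) → (0, 2); (2, 3) → (-2, 7); (1, -1) → (-3, 3); (-1, -2) → (-5, 2); (2, 1) → (-2, 5)
T2 shear: y ← y − 1·x: (0, 2) → (0, 2); (-2, 7) → (-2, 9); (-3, 3) → (-3, 6); (-5, 2) → (-5, 7); (-2, 5) → (-2, 7)
T3 reflect across y = 0: (0, 2) → (0, -2); (-2, 9) → (-2, -9); (-3, 6) → (-3, -6); (-5, 7) → (-5, -7); (-2, 7) → (-2, -7)
T4 reflect across y = 0: (0, -2) → (0, 2); (-2, -9) → (-2, 9); (-3, -6) → (-3, 6); (-5, -7) → (-5, 7); (-2, -7) → (-2, 7)
T5 scale by (-3, 2): (0, 2) → (0, 4); (-2, 9) → (6, 18); (-3, 6) → (9, 12); (-5, 7) → (15, 14); (-2, 7) → (6, 14)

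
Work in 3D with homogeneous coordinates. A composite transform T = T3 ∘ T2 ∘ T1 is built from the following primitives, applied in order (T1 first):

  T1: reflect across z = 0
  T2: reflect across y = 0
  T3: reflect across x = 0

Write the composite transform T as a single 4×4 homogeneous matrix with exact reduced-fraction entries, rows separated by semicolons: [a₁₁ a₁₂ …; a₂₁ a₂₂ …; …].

T = [-1 0 0 0; 0 -1 0 0; 0 0 -1 0; 0 0 0 1]

T1 = [1 0 0 0; 0 1 0 0; 0 0 -1 0; 0 0 0 1]
T2·T1 = [1 0 0 0; 0 -1 0 0; 0 0 -1 0; 0 0 0 1]
T3·…·T1 = [-1 0 0 0; 0 -1 0 0; 0 0 -1 0; 0 0 0 1]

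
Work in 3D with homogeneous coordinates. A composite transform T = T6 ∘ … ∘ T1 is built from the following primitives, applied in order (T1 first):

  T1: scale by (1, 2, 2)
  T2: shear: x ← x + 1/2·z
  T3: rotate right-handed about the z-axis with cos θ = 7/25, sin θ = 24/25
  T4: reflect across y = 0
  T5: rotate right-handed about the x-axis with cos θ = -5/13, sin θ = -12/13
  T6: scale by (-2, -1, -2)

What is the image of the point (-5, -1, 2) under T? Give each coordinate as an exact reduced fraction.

T(p) = (-54/25, -154/65, 3064/325)

T1 scale by (1, 2, 2): (-5, -1, 2) → (-5, -2, 4)
T2 shear: x ← x + 1/2·z: (-5, -2, 4) → (-3, -2, 4)
T3 rotate right-handed about the z-axis with cos θ = 7/25, sin θ = 24/25: (-3, -2, 4) → (27/25, -86/25, 4)
T4 reflect across y = 0: (27/25, -86/25, 4) → (27/25, 86/25, 4)
T5 rotate right-handed about the x-axis with cos θ = -5/13, sin θ = -12/13: (27/25, 86/25, 4) → (27/25, 154/65, -1532/325)
T6 scale by (-2, -1, -2): (27/25, 154/65, -1532/325) → (-54/25, -154/65, 3064/325)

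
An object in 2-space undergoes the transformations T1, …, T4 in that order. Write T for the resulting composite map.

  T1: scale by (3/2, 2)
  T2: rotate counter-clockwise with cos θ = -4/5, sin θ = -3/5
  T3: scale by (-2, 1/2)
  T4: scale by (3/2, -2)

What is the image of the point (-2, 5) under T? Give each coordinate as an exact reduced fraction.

T1 scale by (3/2, 2): (-2, 5) → (-3, 10)
T2 rotate counter-clockwise with cos θ = -4/5, sin θ = -3/5: (-3, 10) → (42/5, -31/5)
T3 scale by (-2, 1/2): (42/5, -31/5) → (-84/5, -31/10)
T4 scale by (3/2, -2): (-84/5, -31/10) → (-126/5, 31/5)

T(p) = (-126/5, 31/5)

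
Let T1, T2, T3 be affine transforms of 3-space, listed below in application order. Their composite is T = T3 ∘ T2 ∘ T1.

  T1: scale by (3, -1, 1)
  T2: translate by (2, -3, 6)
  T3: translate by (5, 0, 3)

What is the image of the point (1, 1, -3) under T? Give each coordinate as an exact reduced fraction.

T(p) = (10, -4, 6)

T1 scale by (3, -1, 1): (1, 1, -3) → (3, -1, -3)
T2 translate by (2, -3, 6): (3, -1, -3) → (5, -4, 3)
T3 translate by (5, 0, 3): (5, -4, 3) → (10, -4, 6)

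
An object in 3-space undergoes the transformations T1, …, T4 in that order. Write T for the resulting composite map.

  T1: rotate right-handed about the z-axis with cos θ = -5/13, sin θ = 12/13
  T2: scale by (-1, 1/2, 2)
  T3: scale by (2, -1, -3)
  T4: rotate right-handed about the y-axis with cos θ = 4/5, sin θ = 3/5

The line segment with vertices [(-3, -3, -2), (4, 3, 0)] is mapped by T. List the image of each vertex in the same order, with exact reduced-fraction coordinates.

T1 rotate right-handed about the z-axis with cos θ = -5/13, sin θ = 12/13: (-3, -3, -2) → (51/13, -21/13, -2); (4, 3, 0) → (-56/13, 33/13, 0)
T2 scale by (-1, 1/2, 2): (51/13, -21/13, -2) → (-51/13, -21/26, -4); (-56/13, 33/13, 0) → (56/13, 33/26, 0)
T3 scale by (2, -1, -3): (-51/13, -21/26, -4) → (-102/13, 21/26, 12); (56/13, 33/26, 0) → (112/13, -33/26, 0)
T4 rotate right-handed about the y-axis with cos θ = 4/5, sin θ = 3/5: (-102/13, 21/26, 12) → (12/13, 21/26, 186/13); (112/13, -33/26, 0) → (448/65, -33/26, -336/65)

image vertices: (12/13, 21/26, 186/13), (448/65, -33/26, -336/65)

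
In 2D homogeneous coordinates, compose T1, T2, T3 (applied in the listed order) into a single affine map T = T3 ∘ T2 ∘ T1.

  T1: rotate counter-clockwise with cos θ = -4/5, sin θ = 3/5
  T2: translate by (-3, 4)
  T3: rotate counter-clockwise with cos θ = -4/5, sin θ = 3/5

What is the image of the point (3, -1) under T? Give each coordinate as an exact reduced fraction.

T(p) = (-3/25, -204/25)

T1 rotate counter-clockwise with cos θ = -4/5, sin θ = 3/5: (3, -1) → (-9/5, 13/5)
T2 translate by (-3, 4): (-9/5, 13/5) → (-24/5, 33/5)
T3 rotate counter-clockwise with cos θ = -4/5, sin θ = 3/5: (-24/5, 33/5) → (-3/25, -204/25)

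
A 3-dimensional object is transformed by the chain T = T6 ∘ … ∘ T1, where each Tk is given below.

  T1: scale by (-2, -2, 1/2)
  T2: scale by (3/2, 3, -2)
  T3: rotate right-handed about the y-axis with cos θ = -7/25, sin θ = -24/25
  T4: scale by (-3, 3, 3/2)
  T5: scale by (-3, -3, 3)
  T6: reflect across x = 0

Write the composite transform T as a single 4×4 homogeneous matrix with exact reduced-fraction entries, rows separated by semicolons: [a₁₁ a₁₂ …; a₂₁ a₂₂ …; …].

T = [-189/25 0 -216/25 0; 0 54 0 0; -324/25 0 63/50 0; 0 0 0 1]

T1 = [-2 0 0 0; 0 -2 0 0; 0 0 1/2 0; 0 0 0 1]
T2·T1 = [-3 0 0 0; 0 -6 0 0; 0 0 -1 0; 0 0 0 1]
T3·…·T1 = [21/25 0 24/25 0; 0 -6 0 0; -72/25 0 7/25 0; 0 0 0 1]
T4·…·T1 = [-63/25 0 -72/25 0; 0 -18 0 0; -108/25 0 21/50 0; 0 0 0 1]
T5·…·T1 = [189/25 0 216/25 0; 0 54 0 0; -324/25 0 63/50 0; 0 0 0 1]
T6·…·T1 = [-189/25 0 -216/25 0; 0 54 0 0; -324/25 0 63/50 0; 0 0 0 1]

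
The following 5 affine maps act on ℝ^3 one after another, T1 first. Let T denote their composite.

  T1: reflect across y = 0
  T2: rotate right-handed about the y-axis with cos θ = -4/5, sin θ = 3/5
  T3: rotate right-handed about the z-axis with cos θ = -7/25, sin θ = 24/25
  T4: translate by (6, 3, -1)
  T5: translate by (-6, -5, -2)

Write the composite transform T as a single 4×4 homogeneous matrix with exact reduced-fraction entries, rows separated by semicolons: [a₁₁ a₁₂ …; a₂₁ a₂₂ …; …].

T = [28/125 24/25 -21/125 0; -96/125 7/25 72/125 -2; -3/5 0 -4/5 -3; 0 0 0 1]

T1 = [1 0 0 0; 0 -1 0 0; 0 0 1 0; 0 0 0 1]
T2·T1 = [-4/5 0 3/5 0; 0 -1 0 0; -3/5 0 -4/5 0; 0 0 0 1]
T3·…·T1 = [28/125 24/25 -21/125 0; -96/125 7/25 72/125 0; -3/5 0 -4/5 0; 0 0 0 1]
T4·…·T1 = [28/125 24/25 -21/125 6; -96/125 7/25 72/125 3; -3/5 0 -4/5 -1; 0 0 0 1]
T5·…·T1 = [28/125 24/25 -21/125 0; -96/125 7/25 72/125 -2; -3/5 0 -4/5 -3; 0 0 0 1]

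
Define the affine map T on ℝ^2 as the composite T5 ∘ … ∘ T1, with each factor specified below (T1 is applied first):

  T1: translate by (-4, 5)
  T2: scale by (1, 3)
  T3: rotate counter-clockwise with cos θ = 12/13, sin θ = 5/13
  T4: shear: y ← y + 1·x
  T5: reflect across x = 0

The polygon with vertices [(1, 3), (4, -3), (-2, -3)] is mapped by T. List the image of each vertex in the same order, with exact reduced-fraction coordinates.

image vertices: (12, 9), (30/13, 42/13), (102/13, -60/13)

T1 translate by (-4, 5): (1, 3) → (-3, 8); (4, -3) → (0, 2); (-2, -3) → (-6, 2)
T2 scale by (1, 3): (-3, 8) → (-3, 24); (0, 2) → (0, 6); (-6, 2) → (-6, 6)
T3 rotate counter-clockwise with cos θ = 12/13, sin θ = 5/13: (-3, 24) → (-12, 21); (0, 6) → (-30/13, 72/13); (-6, 6) → (-102/13, 42/13)
T4 shear: y ← y + 1·x: (-12, 21) → (-12, 9); (-30/13, 72/13) → (-30/13, 42/13); (-102/13, 42/13) → (-102/13, -60/13)
T5 reflect across x = 0: (-12, 9) → (12, 9); (-30/13, 42/13) → (30/13, 42/13); (-102/13, -60/13) → (102/13, -60/13)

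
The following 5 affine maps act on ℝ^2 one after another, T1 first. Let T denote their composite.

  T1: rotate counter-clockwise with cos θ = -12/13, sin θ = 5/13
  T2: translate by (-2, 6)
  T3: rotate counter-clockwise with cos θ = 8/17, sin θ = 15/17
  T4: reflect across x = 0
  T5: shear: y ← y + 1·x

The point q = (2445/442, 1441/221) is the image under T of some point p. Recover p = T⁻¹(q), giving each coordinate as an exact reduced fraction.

p = (-1/2, 1/2)

T1 = [-12/13 -5/13 0; 5/13 -12/13 0; 0 0 1]
T2·T1 = [-12/13 -5/13 -2; 5/13 -12/13 6; 0 0 1]
T3·…·T1 = [-171/221 140/221 -106/17; -140/221 -171/221 18/17; 0 0 1]
T4·…·T1 = [171/221 -140/221 106/17; -140/221 -171/221 18/17; 0 0 1]
T5·…·T1 = [171/221 -140/221 106/17; 31/221 -311/221 124/17; 0 0 1]
det M = -1; M⁻¹ = [311/221 -140/221 -54/13; 31/221 -171/221 62/13; 0 0 1]
M⁻¹ · (2445/442, 1441/221)ᵀ = (-1/2, 1/2)ᵀ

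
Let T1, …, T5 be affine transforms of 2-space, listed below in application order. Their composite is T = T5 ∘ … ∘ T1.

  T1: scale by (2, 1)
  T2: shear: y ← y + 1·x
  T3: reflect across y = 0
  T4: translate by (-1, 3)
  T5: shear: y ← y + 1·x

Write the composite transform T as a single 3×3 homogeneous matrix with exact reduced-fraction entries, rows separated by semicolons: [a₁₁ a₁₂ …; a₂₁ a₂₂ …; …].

T = [2 0 -1; 0 -1 2; 0 0 1]

T1 = [2 0 0; 0 1 0; 0 0 1]
T2·T1 = [2 0 0; 2 1 0; 0 0 1]
T3·…·T1 = [2 0 0; -2 -1 0; 0 0 1]
T4·…·T1 = [2 0 -1; -2 -1 3; 0 0 1]
T5·…·T1 = [2 0 -1; 0 -1 2; 0 0 1]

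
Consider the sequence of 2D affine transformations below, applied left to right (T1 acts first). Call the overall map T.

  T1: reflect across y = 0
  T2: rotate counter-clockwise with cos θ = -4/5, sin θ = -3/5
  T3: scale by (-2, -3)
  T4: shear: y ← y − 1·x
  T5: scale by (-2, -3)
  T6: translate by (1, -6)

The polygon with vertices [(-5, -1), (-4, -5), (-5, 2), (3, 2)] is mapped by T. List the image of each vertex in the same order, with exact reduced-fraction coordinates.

T1 reflect across y = 0: (-5, -1) → (-5, 1); (-4, -5) → (-4, 5); (-5, 2) → (-5, -2); (3, 2) → (3, -2)
T2 rotate counter-clockwise with cos θ = -4/5, sin θ = -3/5: (-5, 1) → (23/5, 11/5); (-4, 5) → (31/5, -8/5); (-5, -2) → (14/5, 23/5); (3, -2) → (-18/5, -1/5)
T3 scale by (-2, -3): (23/5, 11/5) → (-46/5, -33/5); (31/5, -8/5) → (-62/5, 24/5); (14/5, 23/5) → (-28/5, -69/5); (-18/5, -1/5) → (36/5, 3/5)
T4 shear: y ← y − 1·x: (-46/5, -33/5) → (-46/5, 13/5); (-62/5, 24/5) → (-62/5, 86/5); (-28/5, -69/5) → (-28/5, -41/5); (36/5, 3/5) → (36/5, -33/5)
T5 scale by (-2, -3): (-46/5, 13/5) → (92/5, -39/5); (-62/5, 86/5) → (124/5, -258/5); (-28/5, -41/5) → (56/5, 123/5); (36/5, -33/5) → (-72/5, 99/5)
T6 translate by (1, -6): (92/5, -39/5) → (97/5, -69/5); (124/5, -258/5) → (129/5, -288/5); (56/5, 123/5) → (61/5, 93/5); (-72/5, 99/5) → (-67/5, 69/5)

image vertices: (97/5, -69/5), (129/5, -288/5), (61/5, 93/5), (-67/5, 69/5)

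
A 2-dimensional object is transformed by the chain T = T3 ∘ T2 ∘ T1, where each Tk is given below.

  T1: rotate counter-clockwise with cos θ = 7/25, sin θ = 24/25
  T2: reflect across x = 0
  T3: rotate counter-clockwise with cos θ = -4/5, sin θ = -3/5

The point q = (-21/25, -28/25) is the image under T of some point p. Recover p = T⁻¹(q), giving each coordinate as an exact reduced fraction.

p = (0, 7/5)

T1 = [7/25 -24/25 0; 24/25 7/25 0; 0 0 1]
T2·T1 = [-7/25 24/25 0; 24/25 7/25 0; 0 0 1]
T3·…·T1 = [4/5 -3/5 0; -3/5 -4/5 0; 0 0 1]
det M = -1; M⁻¹ = [4/5 -3/5 0; -3/5 -4/5 0; 0 0 1]
M⁻¹ · (-21/25, -28/25)ᵀ = (0, 7/5)ᵀ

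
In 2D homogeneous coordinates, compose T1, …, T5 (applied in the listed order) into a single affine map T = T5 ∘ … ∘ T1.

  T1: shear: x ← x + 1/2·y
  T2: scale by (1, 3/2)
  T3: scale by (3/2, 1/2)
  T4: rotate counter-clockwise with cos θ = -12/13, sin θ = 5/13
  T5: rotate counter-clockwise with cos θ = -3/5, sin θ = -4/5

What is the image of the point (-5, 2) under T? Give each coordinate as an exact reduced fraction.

T(p) = (-771/130, -114/65)

T1 shear: x ← x + 1/2·y: (-5, 2) → (-4, 2)
T2 scale by (1, 3/2): (-4, 2) → (-4, 3)
T3 scale by (3/2, 1/2): (-4, 3) → (-6, 3/2)
T4 rotate counter-clockwise with cos θ = -12/13, sin θ = 5/13: (-6, 3/2) → (129/26, -48/13)
T5 rotate counter-clockwise with cos θ = -3/5, sin θ = -4/5: (129/26, -48/13) → (-771/130, -114/65)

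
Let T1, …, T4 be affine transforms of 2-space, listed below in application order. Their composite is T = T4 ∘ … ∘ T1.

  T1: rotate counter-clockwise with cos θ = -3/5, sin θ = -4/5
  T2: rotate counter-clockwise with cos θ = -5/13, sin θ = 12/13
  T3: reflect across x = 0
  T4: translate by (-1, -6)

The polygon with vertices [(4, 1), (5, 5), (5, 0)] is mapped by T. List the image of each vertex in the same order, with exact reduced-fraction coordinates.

image vertices: (-333/65, -391/65), (-92/13, -31/13), (-76/13, -94/13)

T1 rotate counter-clockwise with cos θ = -3/5, sin θ = -4/5: (4, 1) → (-8/5, -19/5); (5, 5) → (1, -7); (5, 0) → (-3, -4)
T2 rotate counter-clockwise with cos θ = -5/13, sin θ = 12/13: (-8/5, -19/5) → (268/65, -1/65); (1, -7) → (79/13, 47/13); (-3, -4) → (63/13, -16/13)
T3 reflect across x = 0: (268/65, -1/65) → (-268/65, -1/65); (79/13, 47/13) → (-79/13, 47/13); (63/13, -16/13) → (-63/13, -16/13)
T4 translate by (-1, -6): (-268/65, -1/65) → (-333/65, -391/65); (-79/13, 47/13) → (-92/13, -31/13); (-63/13, -16/13) → (-76/13, -94/13)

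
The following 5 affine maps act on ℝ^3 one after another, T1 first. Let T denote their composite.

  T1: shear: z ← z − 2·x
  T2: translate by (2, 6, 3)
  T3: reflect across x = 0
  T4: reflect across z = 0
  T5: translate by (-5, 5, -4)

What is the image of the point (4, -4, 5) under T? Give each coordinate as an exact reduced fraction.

T1 shear: z ← z − 2·x: (4, -4, 5) → (4, -4, -3)
T2 translate by (2, 6, 3): (4, -4, -3) → (6, 2, 0)
T3 reflect across x = 0: (6, 2, 0) → (-6, 2, 0)
T4 reflect across z = 0: (-6, 2, 0) → (-6, 2, 0)
T5 translate by (-5, 5, -4): (-6, 2, 0) → (-11, 7, -4)

T(p) = (-11, 7, -4)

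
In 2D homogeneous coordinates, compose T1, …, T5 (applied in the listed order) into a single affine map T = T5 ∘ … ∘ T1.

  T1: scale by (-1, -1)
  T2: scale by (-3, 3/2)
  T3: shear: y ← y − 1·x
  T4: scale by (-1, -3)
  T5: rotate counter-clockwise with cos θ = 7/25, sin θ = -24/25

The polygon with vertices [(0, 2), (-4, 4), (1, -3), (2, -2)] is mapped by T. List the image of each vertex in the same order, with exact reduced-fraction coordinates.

T1 scale by (-1, -1): (0, 2) → (0, -2); (-4, 4) → (4, -4); (1, -3) → (-1, 3); (2, -2) → (-2, 2)
T2 scale by (-3, 3/2): (0, -2) → (0, -3); (4, -4) → (-12, -6); (-1, 3) → (3, 9/2); (-2, 2) → (6, 3)
T3 shear: y ← y − 1·x: (0, -3) → (0, -3); (-12, -6) → (-12, 6); (3, 9/2) → (3, 3/2); (6, 3) → (6, -3)
T4 scale by (-1, -3): (0, -3) → (0, 9); (-12, 6) → (12, -18); (3, 3/2) → (-3, -9/2); (6, -3) → (-6, 9)
T5 rotate counter-clockwise with cos θ = 7/25, sin θ = -24/25: (0, 9) → (216/25, 63/25); (12, -18) → (-348/25, -414/25); (-3, -9/2) → (-129/25, 81/50); (-6, 9) → (174/25, 207/25)

image vertices: (216/25, 63/25), (-348/25, -414/25), (-129/25, 81/50), (174/25, 207/25)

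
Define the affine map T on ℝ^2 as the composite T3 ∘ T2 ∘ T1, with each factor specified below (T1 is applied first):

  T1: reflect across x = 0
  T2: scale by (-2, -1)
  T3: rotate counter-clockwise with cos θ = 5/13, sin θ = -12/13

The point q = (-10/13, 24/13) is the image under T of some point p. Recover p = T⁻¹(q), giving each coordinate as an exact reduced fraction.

T1 = [-1 0 0; 0 1 0; 0 0 1]
T2·T1 = [2 0 0; 0 -1 0; 0 0 1]
T3·…·T1 = [10/13 -12/13 0; -24/13 -5/13 0; 0 0 1]
det M = -2; M⁻¹ = [5/26 -6/13 0; -12/13 -5/13 0; 0 0 1]
M⁻¹ · (-10/13, 24/13)ᵀ = (-1, 0)ᵀ

p = (-1, 0)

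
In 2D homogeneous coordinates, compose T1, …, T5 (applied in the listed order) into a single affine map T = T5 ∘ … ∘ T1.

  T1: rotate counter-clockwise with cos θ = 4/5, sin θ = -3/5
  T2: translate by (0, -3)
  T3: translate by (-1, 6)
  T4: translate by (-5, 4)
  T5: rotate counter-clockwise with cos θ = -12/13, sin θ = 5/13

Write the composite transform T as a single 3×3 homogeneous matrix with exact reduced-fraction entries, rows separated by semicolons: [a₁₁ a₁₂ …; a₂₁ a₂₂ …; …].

T1 = [4/5 3/5 0; -3/5 4/5 0; 0 0 1]
T2·T1 = [4/5 3/5 0; -3/5 4/5 -3; 0 0 1]
T3·…·T1 = [4/5 3/5 -1; -3/5 4/5 3; 0 0 1]
T4·…·T1 = [4/5 3/5 -6; -3/5 4/5 7; 0 0 1]
T5·…·T1 = [-33/65 -56/65 37/13; 56/65 -33/65 -114/13; 0 0 1]

T = [-33/65 -56/65 37/13; 56/65 -33/65 -114/13; 0 0 1]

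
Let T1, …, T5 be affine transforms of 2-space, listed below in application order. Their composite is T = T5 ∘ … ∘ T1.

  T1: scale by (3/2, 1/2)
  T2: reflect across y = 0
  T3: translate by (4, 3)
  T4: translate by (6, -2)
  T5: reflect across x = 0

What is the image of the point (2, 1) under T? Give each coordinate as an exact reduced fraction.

T(p) = (-13, 1/2)

T1 scale by (3/2, 1/2): (2, 1) → (3, 1/2)
T2 reflect across y = 0: (3, 1/2) → (3, -1/2)
T3 translate by (4, 3): (3, -1/2) → (7, 5/2)
T4 translate by (6, -2): (7, 5/2) → (13, 1/2)
T5 reflect across x = 0: (13, 1/2) → (-13, 1/2)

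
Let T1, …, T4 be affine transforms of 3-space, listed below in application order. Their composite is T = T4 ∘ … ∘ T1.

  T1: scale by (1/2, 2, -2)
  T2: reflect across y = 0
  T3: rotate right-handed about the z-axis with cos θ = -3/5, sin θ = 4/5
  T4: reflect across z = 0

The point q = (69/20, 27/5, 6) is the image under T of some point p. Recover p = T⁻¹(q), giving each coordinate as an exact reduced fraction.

p = (9/2, 3, 3)

T1 = [1/2 0 0 0; 0 2 0 0; 0 0 -2 0; 0 0 0 1]
T2·T1 = [1/2 0 0 0; 0 -2 0 0; 0 0 -2 0; 0 0 0 1]
T3·…·T1 = [-3/10 8/5 0 0; 2/5 6/5 0 0; 0 0 -2 0; 0 0 0 1]
T4·…·T1 = [-3/10 8/5 0 0; 2/5 6/5 0 0; 0 0 2 0; 0 0 0 1]
det M = -2; M⁻¹ = [-6/5 8/5 0 0; 2/5 3/10 0 0; 0 0 1/2 0; 0 0 0 1]
M⁻¹ · (69/20, 27/5, 6)ᵀ = (9/2, 3, 3)ᵀ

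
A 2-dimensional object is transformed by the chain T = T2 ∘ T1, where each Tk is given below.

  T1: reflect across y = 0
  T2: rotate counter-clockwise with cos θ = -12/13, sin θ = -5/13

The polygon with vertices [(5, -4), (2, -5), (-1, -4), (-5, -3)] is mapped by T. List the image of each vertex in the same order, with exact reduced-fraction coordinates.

image vertices: (-40/13, -73/13), (1/13, -70/13), (32/13, -43/13), (75/13, -11/13)

T1 reflect across y = 0: (5, -4) → (5, 4); (2, -5) → (2, 5); (-1, -4) → (-1, 4); (-5, -3) → (-5, 3)
T2 rotate counter-clockwise with cos θ = -12/13, sin θ = -5/13: (5, 4) → (-40/13, -73/13); (2, 5) → (1/13, -70/13); (-1, 4) → (32/13, -43/13); (-5, 3) → (75/13, -11/13)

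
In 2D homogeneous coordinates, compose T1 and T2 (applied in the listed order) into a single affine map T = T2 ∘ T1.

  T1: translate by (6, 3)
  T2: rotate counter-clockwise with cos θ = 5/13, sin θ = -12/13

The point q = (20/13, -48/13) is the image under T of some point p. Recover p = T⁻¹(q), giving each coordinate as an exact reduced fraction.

T1 = [1 0 6; 0 1 3; 0 0 1]
T2·T1 = [5/13 12/13 66/13; -12/13 5/13 -57/13; 0 0 1]
det M = 1; M⁻¹ = [5/13 -12/13 -6; 12/13 5/13 -3; 0 0 1]
M⁻¹ · (20/13, -48/13)ᵀ = (-2, -3)ᵀ

p = (-2, -3)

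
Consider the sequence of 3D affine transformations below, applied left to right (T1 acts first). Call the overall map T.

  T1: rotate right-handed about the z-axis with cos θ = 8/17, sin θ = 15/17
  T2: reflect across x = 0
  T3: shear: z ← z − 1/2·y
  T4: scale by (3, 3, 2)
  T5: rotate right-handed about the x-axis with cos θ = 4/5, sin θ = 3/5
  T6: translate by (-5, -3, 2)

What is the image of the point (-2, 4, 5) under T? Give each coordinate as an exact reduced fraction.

T1 rotate right-handed about the z-axis with cos θ = 8/17, sin θ = 15/17: (-2, 4, 5) → (-76/17, 2/17, 5)
T2 reflect across x = 0: (-76/17, 2/17, 5) → (76/17, 2/17, 5)
T3 shear: z ← z − 1/2·y: (76/17, 2/17, 5) → (76/17, 2/17, 84/17)
T4 scale by (3, 3, 2): (76/17, 2/17, 84/17) → (228/17, 6/17, 168/17)
T5 rotate right-handed about the x-axis with cos θ = 4/5, sin θ = 3/5: (228/17, 6/17, 168/17) → (228/17, -96/17, 138/17)
T6 translate by (-5, -3, 2): (228/17, -96/17, 138/17) → (143/17, -147/17, 172/17)

T(p) = (143/17, -147/17, 172/17)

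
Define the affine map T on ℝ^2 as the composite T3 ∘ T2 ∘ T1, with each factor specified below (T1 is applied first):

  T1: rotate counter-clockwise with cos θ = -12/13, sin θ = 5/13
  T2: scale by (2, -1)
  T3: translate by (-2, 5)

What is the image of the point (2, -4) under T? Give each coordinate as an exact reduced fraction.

T1 rotate counter-clockwise with cos θ = -12/13, sin θ = 5/13: (2, -4) → (-4/13, 58/13)
T2 scale by (2, -1): (-4/13, 58/13) → (-8/13, -58/13)
T3 translate by (-2, 5): (-8/13, -58/13) → (-34/13, 7/13)

T(p) = (-34/13, 7/13)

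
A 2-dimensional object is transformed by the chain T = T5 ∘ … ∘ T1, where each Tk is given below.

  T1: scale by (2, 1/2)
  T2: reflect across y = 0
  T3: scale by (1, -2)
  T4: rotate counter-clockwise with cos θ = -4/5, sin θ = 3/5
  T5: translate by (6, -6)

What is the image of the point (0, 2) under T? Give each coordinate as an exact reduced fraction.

T1 scale by (2, 1/2): (0, 2) → (0, 1)
T2 reflect across y = 0: (0, 1) → (0, -1)
T3 scale by (1, -2): (0, -1) → (0, 2)
T4 rotate counter-clockwise with cos θ = -4/5, sin θ = 3/5: (0, 2) → (-6/5, -8/5)
T5 translate by (6, -6): (-6/5, -8/5) → (24/5, -38/5)

T(p) = (24/5, -38/5)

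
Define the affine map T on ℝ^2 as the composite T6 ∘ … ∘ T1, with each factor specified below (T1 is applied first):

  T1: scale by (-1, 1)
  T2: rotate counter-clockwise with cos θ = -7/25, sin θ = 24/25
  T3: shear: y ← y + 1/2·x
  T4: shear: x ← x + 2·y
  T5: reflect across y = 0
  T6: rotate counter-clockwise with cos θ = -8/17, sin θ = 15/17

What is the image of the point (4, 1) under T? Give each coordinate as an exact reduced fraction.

T(p) = (69/425, -3778/425)

T1 scale by (-1, 1): (4, 1) → (-4, 1)
T2 rotate counter-clockwise with cos θ = -7/25, sin θ = 24/25: (-4, 1) → (4/25, -103/25)
T3 shear: y ← y + 1/2·x: (4/25, -103/25) → (4/25, -101/25)
T4 shear: x ← x + 2·y: (4/25, -101/25) → (-198/25, -101/25)
T5 reflect across y = 0: (-198/25, -101/25) → (-198/25, 101/25)
T6 rotate counter-clockwise with cos θ = -8/17, sin θ = 15/17: (-198/25, 101/25) → (69/425, -3778/425)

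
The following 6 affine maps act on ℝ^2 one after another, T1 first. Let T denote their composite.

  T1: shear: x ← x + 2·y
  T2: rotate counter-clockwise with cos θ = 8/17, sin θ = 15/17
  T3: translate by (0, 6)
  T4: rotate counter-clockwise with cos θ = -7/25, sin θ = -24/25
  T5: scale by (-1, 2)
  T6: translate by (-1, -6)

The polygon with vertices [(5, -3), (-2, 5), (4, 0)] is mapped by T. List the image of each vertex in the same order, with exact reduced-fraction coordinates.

image vertices: (-1678/425, -5208/425), (-1358/85, -1138/85), (-4089/425, -6354/425)

T1 shear: x ← x + 2·y: (5, -3) → (-1, -3); (-2, 5) → (8, 5); (4, 0) → (4, 0)
T2 rotate counter-clockwise with cos θ = 8/17, sin θ = 15/17: (-1, -3) → (37/17, -39/17); (8, 5) → (-11/17, 160/17); (4, 0) → (32/17, 60/17)
T3 translate by (0, 6): (37/17, -39/17) → (37/17, 63/17); (-11/17, 160/17) → (-11/17, 262/17); (32/17, 60/17) → (32/17, 162/17)
T4 rotate counter-clockwise with cos θ = -7/25, sin θ = -24/25: (37/17, 63/17) → (1253/425, -1329/425); (-11/17, 262/17) → (1273/85, -314/85); (32/17, 162/17) → (3664/425, -1902/425)
T5 scale by (-1, 2): (1253/425, -1329/425) → (-1253/425, -2658/425); (1273/85, -314/85) → (-1273/85, -628/85); (3664/425, -1902/425) → (-3664/425, -3804/425)
T6 translate by (-1, -6): (-1253/425, -2658/425) → (-1678/425, -5208/425); (-1273/85, -628/85) → (-1358/85, -1138/85); (-3664/425, -3804/425) → (-4089/425, -6354/425)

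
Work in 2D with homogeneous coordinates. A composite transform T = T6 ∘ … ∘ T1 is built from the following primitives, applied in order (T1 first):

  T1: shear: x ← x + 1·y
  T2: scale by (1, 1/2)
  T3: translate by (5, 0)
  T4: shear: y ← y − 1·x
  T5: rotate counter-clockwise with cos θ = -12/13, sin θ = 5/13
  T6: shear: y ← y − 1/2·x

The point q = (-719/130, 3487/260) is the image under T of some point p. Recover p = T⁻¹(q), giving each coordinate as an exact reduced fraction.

p = (6/5, 3)

T1 = [1 1 0; 0 1 0; 0 0 1]
T2·T1 = [1 1 0; 0 1/2 0; 0 0 1]
T3·…·T1 = [1 1 5; 0 1/2 0; 0 0 1]
T4·…·T1 = [1 1 5; -1 -1/2 -5; 0 0 1]
T5·…·T1 = [-7/13 -19/26 -35/13; 17/13 11/13 85/13; 0 0 1]
T6·…·T1 = [-7/13 -19/26 -35/13; 41/26 63/52 205/26; 0 0 1]
det M = 1/2; M⁻¹ = [63/26 19/13 -5; -41/13 -14/13 0; 0 0 1]
M⁻¹ · (-719/130, 3487/260)ᵀ = (6/5, 3)ᵀ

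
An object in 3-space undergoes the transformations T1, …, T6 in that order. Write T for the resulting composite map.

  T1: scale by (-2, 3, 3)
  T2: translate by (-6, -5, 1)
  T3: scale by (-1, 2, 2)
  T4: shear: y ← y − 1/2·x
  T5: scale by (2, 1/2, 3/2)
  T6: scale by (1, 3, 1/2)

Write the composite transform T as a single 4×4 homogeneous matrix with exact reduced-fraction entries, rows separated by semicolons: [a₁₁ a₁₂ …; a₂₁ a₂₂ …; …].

T1 = [-2 0 0 0; 0 3 0 0; 0 0 3 0; 0 0 0 1]
T2·T1 = [-2 0 0 -6; 0 3 0 -5; 0 0 3 1; 0 0 0 1]
T3·…·T1 = [2 0 0 6; 0 6 0 -10; 0 0 6 2; 0 0 0 1]
T4·…·T1 = [2 0 0 6; -1 6 0 -13; 0 0 6 2; 0 0 0 1]
T5·…·T1 = [4 0 0 12; -1/2 3 0 -13/2; 0 0 9 3; 0 0 0 1]
T6·…·T1 = [4 0 0 12; -3/2 9 0 -39/2; 0 0 9/2 3/2; 0 0 0 1]

T = [4 0 0 12; -3/2 9 0 -39/2; 0 0 9/2 3/2; 0 0 0 1]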